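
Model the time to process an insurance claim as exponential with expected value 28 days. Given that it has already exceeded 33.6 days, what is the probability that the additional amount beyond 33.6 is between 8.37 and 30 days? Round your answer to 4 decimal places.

The rate is λ = 1/28 = 0.0357143 per day.
Memoryless: the residual past 33.6 is again Exp(λ).
P(8.37 < residual < 30) = e^(−λ·8.37) − e^(−λ·30) = 0.74161 − 0.34252 ≈ 0.3991.

0.3991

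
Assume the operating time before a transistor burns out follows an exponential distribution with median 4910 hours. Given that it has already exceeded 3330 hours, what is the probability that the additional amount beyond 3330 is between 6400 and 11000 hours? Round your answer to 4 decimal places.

For an exponential, median = ln(2)/λ, so λ = ln 2 / 4910 = 0.000141171 per hour.
Memoryless: the residual past 3330 is again Exp(λ).
P(6400 < residual < 11000) = e^(−λ·6400) − e^(−λ·11000) = 0.40515 − 0.21164 ≈ 0.1935.

0.1935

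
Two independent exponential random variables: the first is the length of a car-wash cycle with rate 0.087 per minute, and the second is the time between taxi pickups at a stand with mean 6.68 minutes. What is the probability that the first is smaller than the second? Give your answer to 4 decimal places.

0.3676

λ_1 = 0.087, λ_2 = 1/6.68 = 0.149701.
For independent exponentials, P(the first < the second) = λ_1/(λ_1+λ_2) = 0.087/0.236701 ≈ 0.3676.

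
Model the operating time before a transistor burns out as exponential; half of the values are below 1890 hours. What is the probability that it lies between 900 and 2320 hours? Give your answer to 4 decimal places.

0.2918

For an exponential, median = ln(2)/λ, so λ = ln 2 / 1890 = 0.000366745 per hour.
P(900 < X < 2320) = e^(−λ·900) − e^(−λ·2320) = 0.71887 − 0.42705 ≈ 0.2918.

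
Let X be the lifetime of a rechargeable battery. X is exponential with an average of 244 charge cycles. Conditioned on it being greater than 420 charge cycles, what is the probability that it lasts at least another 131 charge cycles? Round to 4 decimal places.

0.5846

The rate is λ = 1/244 = 0.00409836 per charge cycle.
The exponential is memoryless, so the remaining time is again Exp(λ): the condition X > 420 is irrelevant.
P(X > 131) = e^(−0.53689) ≈ 0.5846.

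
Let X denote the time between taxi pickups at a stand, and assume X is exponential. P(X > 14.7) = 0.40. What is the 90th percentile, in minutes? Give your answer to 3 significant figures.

36.9

e^(−λ·14.7) = 0.40 ⇒ λ = −ln(0.40)/14.7 = 0.0623327.
90th percentile: 1 − e^(−λt) = 0.9, t = −ln(0.1)/λ = 36.9402 minutes.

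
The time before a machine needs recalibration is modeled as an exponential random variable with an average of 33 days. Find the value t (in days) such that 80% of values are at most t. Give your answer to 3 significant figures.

53.1

The rate is λ = 1/33 = 0.030303 per day.
Set 1 − e^(−λt) = 0.8, so t = −ln(0.2)/λ = 1.6094/0.030303 ≈ 53.1115 days.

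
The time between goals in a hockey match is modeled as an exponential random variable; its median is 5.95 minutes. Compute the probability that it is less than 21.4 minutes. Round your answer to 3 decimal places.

For an exponential, median = ln(2)/λ, so λ = ln 2 / 5.95 = 0.116495 per minute.
P(X ≤ 21.4) = 1 − e^(−λ·21.4) = 1 − e^(−2.493) ≈ 0.917.

0.917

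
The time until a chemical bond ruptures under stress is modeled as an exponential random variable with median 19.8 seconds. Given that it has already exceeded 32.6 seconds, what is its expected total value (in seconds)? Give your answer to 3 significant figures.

61.2

For an exponential, median = ln(2)/λ, so λ = ln 2 / 19.8 = 0.0350074 per second.
By memorylessness, E[X | X > 32.6] = 32.6 + 1/λ = 32.6 + 28.5654 = 61.1654 seconds.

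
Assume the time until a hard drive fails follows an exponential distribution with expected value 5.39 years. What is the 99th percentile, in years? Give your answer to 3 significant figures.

The rate is λ = 1/5.39 = 0.185529 per year.
Set 1 − e^(−λt) = 0.99, so t = −ln(0.01)/λ = 4.6052/0.185529 ≈ 24.8219 years.

24.8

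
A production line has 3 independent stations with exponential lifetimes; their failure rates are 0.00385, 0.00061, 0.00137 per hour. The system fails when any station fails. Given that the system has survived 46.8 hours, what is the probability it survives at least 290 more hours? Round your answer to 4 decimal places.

Time to first failure ~ Exp(Σλ) with Σλ = 0.00583.
By memorylessness, P(T > 46.8+290 | T > 46.8) = P(T > 290) = e^(−0.00583·290) ≈ 0.1844.

0.1844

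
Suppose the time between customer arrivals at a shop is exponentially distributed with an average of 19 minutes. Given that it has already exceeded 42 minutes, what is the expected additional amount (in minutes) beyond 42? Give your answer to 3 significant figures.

19.0

The rate is λ = 1/19 = 0.0526316 per minute.
By memorylessness, the remaining amount past any threshold is again Exp(λ) with mean 1/λ = 19 minutes.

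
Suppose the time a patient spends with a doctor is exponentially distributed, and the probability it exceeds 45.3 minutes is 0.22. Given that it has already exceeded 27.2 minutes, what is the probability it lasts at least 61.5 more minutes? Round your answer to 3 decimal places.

0.128

From e^(−λ·45.3) = 0.22, λ = −ln(0.22)/45.3 = 0.0334245.
Memoryless: P(X > 27.2+61.5 | X > 27.2) = P(X > 61.5) = e^(−0.0334245·61.5) ≈ 0.128.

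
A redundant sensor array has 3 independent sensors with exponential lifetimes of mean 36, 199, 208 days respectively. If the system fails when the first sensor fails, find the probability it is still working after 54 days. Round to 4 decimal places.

The first failure time is exponential with rate Σλ_i = 1/36 + 1/199 + 1/208 = 0.0376106 per day.
P(min > 54) = e^(−0.0376106·54) = e^(−2.031) ≈ 0.1312.

0.1312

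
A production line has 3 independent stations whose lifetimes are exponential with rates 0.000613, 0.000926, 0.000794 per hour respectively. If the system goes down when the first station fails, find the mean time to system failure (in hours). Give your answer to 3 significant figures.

429

The time to first failure is exponential with rate Σλ = 0.000613 + 0.000926 + 0.000794 = 0.002333.
E[min] = 1/Σλ = 1/0.002333 = 428.633 hours.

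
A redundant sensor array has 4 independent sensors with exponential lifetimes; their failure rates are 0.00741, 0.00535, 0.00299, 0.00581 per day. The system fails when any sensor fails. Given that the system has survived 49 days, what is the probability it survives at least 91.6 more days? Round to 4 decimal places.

0.1388

Time to first failure ~ Exp(Σλ) with Σλ = 0.02156.
By memorylessness, P(T > 49+91.6 | T > 49) = P(T > 91.6) = e^(−0.02156·91.6) ≈ 0.1388.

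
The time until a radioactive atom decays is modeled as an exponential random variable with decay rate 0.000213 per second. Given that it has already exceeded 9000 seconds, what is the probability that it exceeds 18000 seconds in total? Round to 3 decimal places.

The exponential is memoryless, so the remaining time is again Exp(λ): the condition X > 9000 is irrelevant.
P(X > 9000) = e^(−1.917) ≈ 0.147.

0.147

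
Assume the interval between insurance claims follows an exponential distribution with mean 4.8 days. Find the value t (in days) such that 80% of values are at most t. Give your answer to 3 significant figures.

7.73

The rate is λ = 1/4.8 = 0.208333 per day.
Set 1 − e^(−λt) = 0.8, so t = −ln(0.2)/λ = 1.6094/0.208333 ≈ 7.7253 days.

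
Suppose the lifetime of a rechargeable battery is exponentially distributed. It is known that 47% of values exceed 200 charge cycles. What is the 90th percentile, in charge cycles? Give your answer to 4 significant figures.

e^(−λ·200) = 0.47 ⇒ λ = −ln(0.47)/200 = 0.00377511.
90th percentile: 1 − e^(−λt) = 0.9, t = −ln(0.1)/λ = 609.938 charge cycles.

609.9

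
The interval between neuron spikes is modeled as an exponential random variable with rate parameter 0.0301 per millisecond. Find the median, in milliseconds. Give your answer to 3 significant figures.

Set 1 − e^(−λt) = 0.5, so t = −ln(0.5)/λ = 0.69315/0.0301 ≈ 23.0281 milliseconds.

23.0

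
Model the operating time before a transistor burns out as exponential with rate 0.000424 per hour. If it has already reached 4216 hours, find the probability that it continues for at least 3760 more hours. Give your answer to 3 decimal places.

0.203

By the memoryless property, P(X > 4216+3760 | X > 4216) = P(X > 3760).
P(X > 3760) = e^(−1.5942) ≈ 0.203.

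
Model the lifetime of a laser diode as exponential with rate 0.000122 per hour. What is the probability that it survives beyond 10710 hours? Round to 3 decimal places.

0.271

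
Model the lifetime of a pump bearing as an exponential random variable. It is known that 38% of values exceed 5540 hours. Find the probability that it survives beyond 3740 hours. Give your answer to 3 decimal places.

0.520

e^(−λ·5540) = 0.38 ⇒ λ = −ln(0.38)/5540 = 0.000174654.
P(X > 3740) = e^(−0.000174654·3740) = e^(−0.65321) ≈ 0.520.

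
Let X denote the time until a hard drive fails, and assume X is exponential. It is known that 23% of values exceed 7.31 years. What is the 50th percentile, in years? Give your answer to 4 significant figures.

e^(−λ·7.31) = 0.23 ⇒ λ = −ln(0.23)/7.31 = 0.20105.
50th percentile: 1 − e^(−λt) = 0.5, t = −ln(0.5)/λ = 3.44763 years.

3.448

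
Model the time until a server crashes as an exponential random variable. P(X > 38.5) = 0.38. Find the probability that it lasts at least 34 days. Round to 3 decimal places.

e^(−λ·38.5) = 0.38 ⇒ λ = −ln(0.38)/38.5 = 0.0251321.
P(X > 34) = e^(−0.0251321·34) = e^(−0.85449) ≈ 0.426.

0.426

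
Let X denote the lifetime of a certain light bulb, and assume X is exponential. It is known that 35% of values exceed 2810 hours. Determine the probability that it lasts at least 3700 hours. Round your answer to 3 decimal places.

e^(−λ·2810) = 0.35 ⇒ λ = −ln(0.35)/2810 = 0.000373602.
P(X > 3700) = e^(−0.000373602·3700) = e^(−1.3823) ≈ 0.251.

0.251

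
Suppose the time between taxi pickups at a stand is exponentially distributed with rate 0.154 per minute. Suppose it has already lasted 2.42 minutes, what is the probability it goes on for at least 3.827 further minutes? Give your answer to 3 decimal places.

P(X > s+t | X > s) = e^(−λ(s+t))/e^(−λs) = e^(−λt), independent of s = 2.42.
P(X > 3.827) = e^(−0.58936) ≈ 0.555.

0.555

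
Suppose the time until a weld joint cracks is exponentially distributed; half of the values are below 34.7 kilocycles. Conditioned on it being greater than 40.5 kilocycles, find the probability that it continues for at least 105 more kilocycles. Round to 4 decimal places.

For an exponential, median = ln(2)/λ, so λ = ln 2 / 34.7 = 0.0199754 per kilocycle.
By the memoryless property, P(X > 40.5+105 | X > 40.5) = P(X > 105).
P(X > 105) = e^(−2.0974) ≈ 0.1228.

0.1228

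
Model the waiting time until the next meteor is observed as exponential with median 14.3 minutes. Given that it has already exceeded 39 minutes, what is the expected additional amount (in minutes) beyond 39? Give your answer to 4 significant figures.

20.63

For an exponential, median = ln(2)/λ, so λ = ln 2 / 14.3 = 0.0484718 per minute.
By memorylessness, the remaining amount past any threshold is again Exp(λ) with mean 1/λ = 20.6305 minutes.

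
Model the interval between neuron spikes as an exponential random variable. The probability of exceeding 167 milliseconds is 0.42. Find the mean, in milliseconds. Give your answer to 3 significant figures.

193

e^(−λ·167) = 0.42 ⇒ λ = −ln(0.42)/167 = 0.00519461.
Mean = 1/λ = 192.507 milliseconds.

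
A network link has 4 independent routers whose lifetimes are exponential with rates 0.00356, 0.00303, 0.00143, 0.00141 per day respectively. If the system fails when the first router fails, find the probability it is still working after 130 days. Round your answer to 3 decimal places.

The time to first failure is exponential with rate Σλ = 0.00356 + 0.00303 + 0.00143 + 0.00141 = 0.00943.
P(min > 130) = e^(−0.00943·130) = e^(−1.2259) ≈ 0.293.

0.293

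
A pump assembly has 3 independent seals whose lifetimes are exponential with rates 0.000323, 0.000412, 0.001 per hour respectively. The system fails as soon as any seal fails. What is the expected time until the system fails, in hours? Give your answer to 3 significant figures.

The time to first failure is exponential with rate Σλ = 0.000323 + 0.000412 + 0.001 = 0.001735.
E[min] = 1/Σλ = 1/0.001735 = 576.369 hours.

576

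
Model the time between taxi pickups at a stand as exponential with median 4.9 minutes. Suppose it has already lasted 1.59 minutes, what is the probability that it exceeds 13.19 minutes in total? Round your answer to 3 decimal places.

0.194

For an exponential, median = ln(2)/λ, so λ = ln 2 / 4.9 = 0.141459 per minute.
The exponential is memoryless, so the remaining time is again Exp(λ): the condition X > 1.59 is irrelevant.
P(X > 11.6) = e^(−1.6409) ≈ 0.194.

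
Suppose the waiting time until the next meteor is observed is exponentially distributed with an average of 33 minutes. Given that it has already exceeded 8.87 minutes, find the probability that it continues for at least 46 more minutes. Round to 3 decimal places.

0.248

The rate is λ = 1/33 = 0.030303 per minute.
P(X > s+t | X > s) = e^(−λ(s+t))/e^(−λs) = e^(−λt), independent of s = 8.87.
P(X > 46) = e^(−1.3939) ≈ 0.248.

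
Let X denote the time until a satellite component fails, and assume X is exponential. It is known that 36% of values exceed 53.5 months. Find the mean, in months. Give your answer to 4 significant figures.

e^(−λ·53.5) = 0.36 ⇒ λ = −ln(0.36)/53.5 = 0.0190963.
Mean = 1/λ = 52.3662 months.

52.37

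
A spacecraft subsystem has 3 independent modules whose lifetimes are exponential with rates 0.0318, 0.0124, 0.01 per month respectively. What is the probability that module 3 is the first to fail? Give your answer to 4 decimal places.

The time to first failure is exponential with rate Σλ = 0.0318 + 0.0124 + 0.01 = 0.0542.
P(module 3 first) = λ_3/Σλ = 0.01/0.0542 ≈ 0.1845.

0.1845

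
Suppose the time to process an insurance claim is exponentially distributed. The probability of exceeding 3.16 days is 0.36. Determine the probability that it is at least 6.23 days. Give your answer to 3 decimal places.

0.133

e^(−λ·3.16) = 0.36 ⇒ λ = −ln(0.36)/3.16 = 0.323307.
P(X > 6.23) = e^(−0.323307·6.23) = e^(−2.0142) ≈ 0.133.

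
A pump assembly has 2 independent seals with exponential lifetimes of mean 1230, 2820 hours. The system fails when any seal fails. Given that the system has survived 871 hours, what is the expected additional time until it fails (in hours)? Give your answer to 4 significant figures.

856.4

First-failure rate Σλ = 1/1230 + 1/2820 = 0.00116762.
By memorylessness the expected residual is 1/Σλ = 856.444 hours, regardless of the 871 already elapsed.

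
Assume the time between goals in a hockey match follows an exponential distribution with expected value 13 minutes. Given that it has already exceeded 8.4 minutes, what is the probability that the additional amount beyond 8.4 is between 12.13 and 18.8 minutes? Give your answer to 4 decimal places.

The rate is λ = 1/13 = 0.0769231 per minute.
Memoryless: the residual past 8.4 is again Exp(λ).
P(12.13 < residual < 18.8) = e^(−λ·12.13) − e^(−λ·18.8) = 0.39334 − 0.23547 ≈ 0.1579.

0.1579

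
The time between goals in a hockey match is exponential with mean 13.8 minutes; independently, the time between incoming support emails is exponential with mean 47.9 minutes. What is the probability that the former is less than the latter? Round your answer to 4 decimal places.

0.7763

λ_1 = 1/13.8 = 0.0724638, λ_2 = 1/47.9 = 0.0208768.
For independent exponentials, P(the former < the latter) = λ_1/(λ_1+λ_2) = 0.0724638/0.0933406 ≈ 0.7763.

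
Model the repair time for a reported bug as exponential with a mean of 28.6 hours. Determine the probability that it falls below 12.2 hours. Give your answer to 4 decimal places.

0.3473

The rate is λ = 1/28.6 = 0.034965 per hour.
P(X ≤ 12.2) = 1 − e^(−λ·12.2) = 1 − e^(−0.42657) ≈ 0.3473.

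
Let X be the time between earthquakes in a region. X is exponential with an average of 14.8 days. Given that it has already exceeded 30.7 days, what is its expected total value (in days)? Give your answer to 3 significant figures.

45.5

The rate is λ = 1/14.8 = 0.0675676 per day.
By memorylessness, E[X | X > 30.7] = 30.7 + 1/λ = 30.7 + 14.8 = 45.5 days.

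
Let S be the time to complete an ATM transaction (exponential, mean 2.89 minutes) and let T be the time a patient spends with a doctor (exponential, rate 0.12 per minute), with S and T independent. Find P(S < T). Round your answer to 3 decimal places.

0.743

λ_1 = 1/2.89 = 0.346021, λ_2 = 0.12.
For independent exponentials, P(S < T) = λ_1/(λ_1+λ_2) = 0.346021/0.466021 ≈ 0.743.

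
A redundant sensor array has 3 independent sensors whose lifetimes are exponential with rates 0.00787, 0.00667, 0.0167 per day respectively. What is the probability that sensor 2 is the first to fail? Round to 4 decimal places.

0.2135

The time to first failure is exponential with rate Σλ = 0.00787 + 0.00667 + 0.0167 = 0.03124.
P(sensor 2 first) = λ_2/Σλ = 0.00667/0.03124 ≈ 0.2135.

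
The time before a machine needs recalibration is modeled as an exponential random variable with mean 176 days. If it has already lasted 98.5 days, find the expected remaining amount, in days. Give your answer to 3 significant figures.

The rate is λ = 1/176 = 0.00568182 per day.
By memorylessness, the remaining amount past any threshold is again Exp(λ) with mean 1/λ = 176 days.

176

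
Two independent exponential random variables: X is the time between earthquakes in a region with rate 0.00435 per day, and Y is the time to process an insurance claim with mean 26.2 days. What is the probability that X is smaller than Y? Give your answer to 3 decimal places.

0.102

λ_1 = 0.00435, λ_2 = 1/26.2 = 0.0381679.
For independent exponentials, P(X < Y) = λ_1/(λ_1+λ_2) = 0.00435/0.0425179 ≈ 0.102.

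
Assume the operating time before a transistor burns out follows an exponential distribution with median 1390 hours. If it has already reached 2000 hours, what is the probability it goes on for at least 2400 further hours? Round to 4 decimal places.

0.3022

For an exponential, median = ln(2)/λ, so λ = ln 2 / 1390 = 0.000498667 per hour.
By the memoryless property, P(X > 2000+2400 | X > 2000) = P(X > 2400).
P(X > 2400) = e^(−1.1968) ≈ 0.3022.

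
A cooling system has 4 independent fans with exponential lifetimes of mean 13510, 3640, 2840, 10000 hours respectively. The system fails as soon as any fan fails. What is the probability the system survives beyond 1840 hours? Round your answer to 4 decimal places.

0.2291

The first failure time is exponential with rate Σλ_i = 1/13510 + 1/3640 + 1/2840 + 1/10000 = 0.000800857 per hour.
P(min > 1840) = e^(−0.000800857·1840) = e^(−1.4736) ≈ 0.2291.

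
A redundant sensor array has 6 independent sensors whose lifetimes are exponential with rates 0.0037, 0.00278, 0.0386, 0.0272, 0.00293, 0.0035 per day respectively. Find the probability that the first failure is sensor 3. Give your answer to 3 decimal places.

The time to first failure is exponential with rate Σλ = 0.0037 + 0.00278 + 0.0386 + 0.0272 + 0.00293 + 0.0035 = 0.07871.
P(sensor 3 first) = λ_3/Σλ = 0.0386/0.07871 ≈ 0.490.

0.490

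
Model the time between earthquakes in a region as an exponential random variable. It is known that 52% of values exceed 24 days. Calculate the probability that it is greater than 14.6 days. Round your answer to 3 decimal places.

0.672

e^(−λ·24) = 0.52 ⇒ λ = −ln(0.52)/24 = 0.0272469.
P(X > 14.6) = e^(−0.0272469·14.6) = e^(−0.39781) ≈ 0.672.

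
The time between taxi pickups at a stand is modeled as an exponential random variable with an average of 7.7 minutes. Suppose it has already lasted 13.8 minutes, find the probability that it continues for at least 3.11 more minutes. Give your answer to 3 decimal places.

0.668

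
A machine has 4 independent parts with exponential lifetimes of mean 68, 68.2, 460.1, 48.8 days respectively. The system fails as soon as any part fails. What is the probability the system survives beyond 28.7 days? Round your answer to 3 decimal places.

0.225

The first failure time is exponential with rate Σλ_i = 1/68 + 1/68.2 + 1/460.1 + 1/48.8 = 0.0520339 per day.
P(min > 28.7) = e^(−0.0520339·28.7) = e^(−1.4934) ≈ 0.225.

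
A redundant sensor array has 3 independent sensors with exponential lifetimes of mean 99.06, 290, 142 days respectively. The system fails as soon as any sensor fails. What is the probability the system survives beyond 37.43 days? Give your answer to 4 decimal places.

0.4628

The first failure time is exponential with rate Σλ_i = 1/99.06 + 1/290 + 1/142 = 0.0205854 per day.
P(min > 37.43) = e^(−0.0205854·37.43) = e^(−0.77051) ≈ 0.4628.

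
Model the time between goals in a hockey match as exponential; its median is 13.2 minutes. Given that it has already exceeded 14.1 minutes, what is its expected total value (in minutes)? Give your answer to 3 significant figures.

For an exponential, median = ln(2)/λ, so λ = ln 2 / 13.2 = 0.0525112 per minute.
By memorylessness, E[X | X > 14.1] = 14.1 + 1/λ = 14.1 + 19.0436 = 33.1436 minutes.

33.1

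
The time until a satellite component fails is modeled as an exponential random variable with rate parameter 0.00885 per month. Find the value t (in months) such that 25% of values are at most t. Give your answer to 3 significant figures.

Set 1 − e^(−λt) = 0.25, so t = −ln(0.75)/λ = 0.28768/0.00885 ≈ 32.5064 months.

32.5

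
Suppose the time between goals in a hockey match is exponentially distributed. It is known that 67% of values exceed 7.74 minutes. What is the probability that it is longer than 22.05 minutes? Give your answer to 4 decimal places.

0.3195

e^(−λ·7.74) = 0.67 ⇒ λ = −ln(0.67)/7.74 = 0.0517413.
P(X > 22.05) = e^(−0.0517413·22.05) = e^(−1.1409) ≈ 0.3195.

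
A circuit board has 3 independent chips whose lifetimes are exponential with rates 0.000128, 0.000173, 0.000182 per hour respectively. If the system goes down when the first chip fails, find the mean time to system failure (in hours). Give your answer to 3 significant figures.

2070

The time to first failure is exponential with rate Σλ = 0.000128 + 0.000173 + 0.000182 = 0.000483.
E[min] = 1/Σλ = 1/0.000483 = 2070.39 hours.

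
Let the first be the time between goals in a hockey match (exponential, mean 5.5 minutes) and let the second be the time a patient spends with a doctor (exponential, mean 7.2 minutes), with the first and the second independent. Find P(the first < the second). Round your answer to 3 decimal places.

0.567

λ_1 = 1/5.5 = 0.181818, λ_2 = 1/7.2 = 0.138889.
For independent exponentials, P(the first < the second) = λ_1/(λ_1+λ_2) = 0.181818/0.320707 ≈ 0.567.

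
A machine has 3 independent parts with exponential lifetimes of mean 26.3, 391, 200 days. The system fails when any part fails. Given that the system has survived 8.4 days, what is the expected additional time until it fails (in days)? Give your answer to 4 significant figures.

21.94

First-failure rate Σλ = 1/26.3 + 1/391 + 1/200 = 0.0455804.
By memorylessness the expected residual is 1/Σλ = 21.9393 days, regardless of the 8.4 already elapsed.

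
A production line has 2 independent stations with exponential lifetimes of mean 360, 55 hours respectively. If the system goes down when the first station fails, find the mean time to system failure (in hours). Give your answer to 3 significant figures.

47.7

The first failure time is exponential with rate Σλ_i = 1/360 + 1/55 = 0.0209596 per hour.
E[min] = 1/Σλ = 1/0.0209596 = 47.7108 hours.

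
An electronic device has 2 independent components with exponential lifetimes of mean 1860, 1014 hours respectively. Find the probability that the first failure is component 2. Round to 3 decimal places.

0.647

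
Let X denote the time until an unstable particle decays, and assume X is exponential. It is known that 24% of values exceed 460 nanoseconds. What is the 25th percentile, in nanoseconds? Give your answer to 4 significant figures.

e^(−λ·460) = 0.24 ⇒ λ = −ln(0.24)/460 = 0.00310243.
25th percentile: 1 − e^(−λt) = 0.25, t = −ln(0.75)/λ = 92.7281 nanoseconds.

92.73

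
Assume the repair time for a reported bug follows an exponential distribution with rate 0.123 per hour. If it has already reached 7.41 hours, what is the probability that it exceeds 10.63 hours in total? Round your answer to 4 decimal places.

0.6730

The exponential is memoryless, so the remaining time is again Exp(λ): the condition X > 7.41 is irrelevant.
P(X > 3.22) = e^(−0.39606) ≈ 0.6730.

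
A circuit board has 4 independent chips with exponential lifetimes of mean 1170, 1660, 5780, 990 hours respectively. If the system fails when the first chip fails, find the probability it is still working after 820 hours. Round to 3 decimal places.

The first failure time is exponential with rate Σλ_i = 1/1170 + 1/1660 + 1/5780 + 1/990 = 0.00264022 per hour.
P(min > 820) = e^(−0.00264022·820) = e^(−2.165) ≈ 0.115.

0.115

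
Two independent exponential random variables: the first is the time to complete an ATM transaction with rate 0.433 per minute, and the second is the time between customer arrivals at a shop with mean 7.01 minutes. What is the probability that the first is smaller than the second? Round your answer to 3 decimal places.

0.752

λ_1 = 0.433, λ_2 = 1/7.01 = 0.142653.
For independent exponentials, P(the first < the second) = λ_1/(λ_1+λ_2) = 0.433/0.575653 ≈ 0.752.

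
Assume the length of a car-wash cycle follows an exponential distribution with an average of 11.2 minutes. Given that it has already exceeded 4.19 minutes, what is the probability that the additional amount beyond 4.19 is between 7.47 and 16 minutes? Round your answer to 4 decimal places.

0.2736

The rate is λ = 1/11.2 = 0.0892857 per minute.
Memoryless: the residual past 4.19 is again Exp(λ).
P(7.47 < residual < 16) = e^(−λ·7.47) − e^(−λ·16) = 0.51326 − 0.23965 ≈ 0.2736.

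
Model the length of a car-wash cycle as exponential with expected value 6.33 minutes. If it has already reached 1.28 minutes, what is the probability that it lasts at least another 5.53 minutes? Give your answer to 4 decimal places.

The rate is λ = 1/6.33 = 0.157978 per minute.
By the memoryless property, P(X > 1.28+5.53 | X > 1.28) = P(X > 5.53).
P(X > 5.53) = e^(−0.87362) ≈ 0.4174.

0.4174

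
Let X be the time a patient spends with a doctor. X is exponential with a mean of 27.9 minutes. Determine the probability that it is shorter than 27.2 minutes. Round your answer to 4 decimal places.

The rate is λ = 1/27.9 = 0.0358423 per minute.
P(X ≤ 27.2) = 1 − e^(−λ·27.2) = 1 − e^(−0.97491) ≈ 0.6228.

0.6228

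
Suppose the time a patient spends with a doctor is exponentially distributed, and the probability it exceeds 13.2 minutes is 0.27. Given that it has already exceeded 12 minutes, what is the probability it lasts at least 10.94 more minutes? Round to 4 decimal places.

From e^(−λ·13.2) = 0.27, λ = −ln(0.27)/13.2 = 0.0991919.
Memoryless: P(X > 12+10.94 | X > 12) = P(X > 10.94) = e^(−0.0991919·10.94) ≈ 0.3378.

0.3378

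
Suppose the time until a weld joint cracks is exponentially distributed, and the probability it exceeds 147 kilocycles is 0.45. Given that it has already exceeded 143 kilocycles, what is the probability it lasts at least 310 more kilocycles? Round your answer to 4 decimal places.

From e^(−λ·147) = 0.45, λ = −ln(0.45)/147 = 0.00543203.
Memoryless: P(X > 143+310 | X > 143) = P(X > 310) = e^(−0.00543203·310) ≈ 0.1856.

0.1856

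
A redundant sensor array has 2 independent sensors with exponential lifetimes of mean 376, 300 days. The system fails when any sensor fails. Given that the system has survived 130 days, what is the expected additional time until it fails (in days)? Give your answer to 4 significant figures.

First-failure rate Σλ = 1/376 + 1/300 = 0.00599291.
By memorylessness the expected residual is 1/Σλ = 166.864 days, regardless of the 130 already elapsed.

166.9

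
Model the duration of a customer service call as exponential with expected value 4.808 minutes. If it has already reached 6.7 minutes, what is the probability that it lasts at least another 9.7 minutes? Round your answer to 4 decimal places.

The rate is λ = 1/4.808 = 0.207987 per minute.
By the memoryless property, P(X > 6.7+9.7 | X > 6.7) = P(X > 9.7).
P(X > 9.7) = e^(−2.0175) ≈ 0.1330.

0.1330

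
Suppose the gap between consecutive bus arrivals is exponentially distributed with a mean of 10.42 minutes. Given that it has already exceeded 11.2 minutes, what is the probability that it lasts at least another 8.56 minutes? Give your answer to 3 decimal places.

0.440

The rate is λ = 1/10.42 = 0.0959693 per minute.
By the memoryless property, P(X > 11.2+8.56 | X > 11.2) = P(X > 8.56).
P(X > 8.56) = e^(−0.8215) ≈ 0.440.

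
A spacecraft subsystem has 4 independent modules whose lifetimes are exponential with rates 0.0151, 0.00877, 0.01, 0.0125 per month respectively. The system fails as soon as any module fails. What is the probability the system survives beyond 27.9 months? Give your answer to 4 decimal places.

0.2742

The time to first failure is exponential with rate Σλ = 0.0151 + 0.00877 + 0.01 + 0.0125 = 0.04637.
P(min > 27.9) = e^(−0.04637·27.9) = e^(−1.2937) ≈ 0.2742.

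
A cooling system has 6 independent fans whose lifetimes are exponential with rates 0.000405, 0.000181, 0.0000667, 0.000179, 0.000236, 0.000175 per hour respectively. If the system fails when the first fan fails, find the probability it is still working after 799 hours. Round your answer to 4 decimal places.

0.3705

The time to first failure is exponential with rate Σλ = 0.000405 + 0.000181 + 0.0000667 + 0.000179 + 0.000236 + 0.000175 = 0.0012427.
P(min > 799) = e^(−0.0012427·799) = e^(−0.99292) ≈ 0.3705.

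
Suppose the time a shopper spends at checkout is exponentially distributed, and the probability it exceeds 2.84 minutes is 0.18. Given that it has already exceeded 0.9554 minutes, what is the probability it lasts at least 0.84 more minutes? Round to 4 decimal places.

0.6022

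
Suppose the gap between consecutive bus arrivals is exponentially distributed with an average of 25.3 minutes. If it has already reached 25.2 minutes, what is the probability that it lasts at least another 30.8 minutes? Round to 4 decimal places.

0.2960

The rate is λ = 1/25.3 = 0.0395257 per minute.
By the memoryless property, P(X > 25.2+30.8 | X > 25.2) = P(X > 30.8).
P(X > 30.8) = e^(−1.2174) ≈ 0.2960.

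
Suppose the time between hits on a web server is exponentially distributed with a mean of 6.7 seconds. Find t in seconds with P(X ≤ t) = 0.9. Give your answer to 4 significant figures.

The rate is λ = 1/6.7 = 0.149254 per second.
Set 1 − e^(−λt) = 0.9, so t = −ln(0.1)/λ = 2.3026/0.149254 ≈ 15.4273 seconds.

15.43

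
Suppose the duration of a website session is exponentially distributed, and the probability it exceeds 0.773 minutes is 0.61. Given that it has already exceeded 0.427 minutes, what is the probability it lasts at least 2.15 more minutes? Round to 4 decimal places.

0.2529

From e^(−λ·0.773) = 0.61, λ = −ln(0.61)/0.773 = 0.639452.
Memoryless: P(X > 0.427+2.15 | X > 0.427) = P(X > 2.15) = e^(−0.639452·2.15) ≈ 0.2529.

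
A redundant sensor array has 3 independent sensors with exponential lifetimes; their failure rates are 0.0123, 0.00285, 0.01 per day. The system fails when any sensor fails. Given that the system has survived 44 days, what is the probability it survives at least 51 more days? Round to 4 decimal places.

Time to first failure ~ Exp(Σλ) with Σλ = 0.02515.
By memorylessness, P(T > 44+51 | T > 44) = P(T > 51) = e^(−0.02515·51) ≈ 0.2773.

0.2773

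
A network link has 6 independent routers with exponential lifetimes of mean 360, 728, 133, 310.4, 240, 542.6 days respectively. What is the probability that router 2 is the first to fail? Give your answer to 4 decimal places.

0.0657

Rates: λ_i = 1/mean_i → 0.00277778, 0.00137363, 0.0075188, 0.00322165, 0.00416667, 0.00184298; Σλ = 0.0209015.
P(router 2 first) = λ_2/Σλ = 0.00137363/0.0209015 ≈ 0.0657.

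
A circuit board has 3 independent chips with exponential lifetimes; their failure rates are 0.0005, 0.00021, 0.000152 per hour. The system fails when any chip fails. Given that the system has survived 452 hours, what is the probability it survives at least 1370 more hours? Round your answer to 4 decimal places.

0.3070

Time to first failure ~ Exp(Σλ) with Σλ = 0.000862.
By memorylessness, P(T > 452+1370 | T > 452) = P(T > 1370) = e^(−0.000862·1370) ≈ 0.3070.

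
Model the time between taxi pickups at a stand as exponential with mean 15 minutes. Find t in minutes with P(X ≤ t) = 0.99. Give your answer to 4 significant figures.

69.08

The rate is λ = 1/15 = 0.0666667 per minute.
Set 1 − e^(−λt) = 0.99, so t = −ln(0.01)/λ = 4.6052/0.0666667 ≈ 69.0776 minutes.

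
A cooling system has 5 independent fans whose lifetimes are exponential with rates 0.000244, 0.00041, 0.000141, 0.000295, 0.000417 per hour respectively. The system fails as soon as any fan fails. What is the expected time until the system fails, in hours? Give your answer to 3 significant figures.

The time to first failure is exponential with rate Σλ = 0.000244 + 0.00041 + 0.000141 + 0.000295 + 0.000417 = 0.001507.
E[min] = 1/Σλ = 1/0.001507 = 663.57 hours.

664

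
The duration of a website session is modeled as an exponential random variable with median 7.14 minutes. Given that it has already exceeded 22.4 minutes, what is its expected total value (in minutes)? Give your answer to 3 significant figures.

32.7

For an exponential, median = ln(2)/λ, so λ = ln 2 / 7.14 = 0.0970794 per minute.
By memorylessness, E[X | X > 22.4] = 22.4 + 1/λ = 22.4 + 10.3008 = 32.7008 minutes.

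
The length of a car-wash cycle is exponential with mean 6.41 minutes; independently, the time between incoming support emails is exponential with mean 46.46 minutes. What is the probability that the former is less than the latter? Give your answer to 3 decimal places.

0.879

λ_1 = 1/6.41 = 0.156006, λ_2 = 1/46.46 = 0.0215239.
For independent exponentials, P(the former < the latter) = λ_1/(λ_1+λ_2) = 0.156006/0.17753 ≈ 0.879.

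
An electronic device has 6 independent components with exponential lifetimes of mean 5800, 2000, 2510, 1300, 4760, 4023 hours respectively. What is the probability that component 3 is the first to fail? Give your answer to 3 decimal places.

Rates: λ_i = 1/mean_i → 0.000172414, 0.0005, 0.000398406, 0.000769231, 0.000210084, 0.000248571; Σλ = 0.00229871.
P(component 3 first) = λ_3/Σλ = 0.000398406/0.00229871 ≈ 0.173.

0.173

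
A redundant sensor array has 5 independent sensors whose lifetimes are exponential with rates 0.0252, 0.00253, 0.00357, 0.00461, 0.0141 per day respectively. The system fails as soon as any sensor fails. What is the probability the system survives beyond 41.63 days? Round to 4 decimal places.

0.1247

The time to first failure is exponential with rate Σλ = 0.0252 + 0.00253 + 0.00357 + 0.00461 + 0.0141 = 0.05001.
P(min > 41.63) = e^(−0.05001·41.63) = e^(−2.0819) ≈ 0.1247.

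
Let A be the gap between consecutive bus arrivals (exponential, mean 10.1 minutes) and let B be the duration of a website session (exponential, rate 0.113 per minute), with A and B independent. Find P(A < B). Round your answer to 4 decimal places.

0.4670

λ_1 = 1/10.1 = 0.0990099, λ_2 = 0.113.
For independent exponentials, P(A < B) = λ_1/(λ_1+λ_2) = 0.0990099/0.21201 ≈ 0.4670.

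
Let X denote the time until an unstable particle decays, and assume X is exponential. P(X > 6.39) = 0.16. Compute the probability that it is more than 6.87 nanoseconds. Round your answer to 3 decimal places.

e^(−λ·6.39) = 0.16 ⇒ λ = −ln(0.16)/6.39 = 0.286789.
P(X > 6.87) = e^(−0.286789·6.87) = e^(−1.9702) ≈ 0.139.

0.139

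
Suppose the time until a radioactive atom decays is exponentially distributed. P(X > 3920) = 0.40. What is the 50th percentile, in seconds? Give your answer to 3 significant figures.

2970

e^(−λ·3920) = 0.40 ⇒ λ = −ln(0.40)/3920 = 0.000233748.
50th percentile: 1 − e^(−λt) = 0.5, t = −ln(0.5)/λ = 2965.37 seconds.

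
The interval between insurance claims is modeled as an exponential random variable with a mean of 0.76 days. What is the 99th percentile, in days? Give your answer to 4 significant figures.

The rate is λ = 1/0.76 = 1.31579 per day.
Set 1 − e^(−λt) = 0.99, so t = −ln(0.01)/λ = 4.6052/1.31579 ≈ 3.49993 days.

3.500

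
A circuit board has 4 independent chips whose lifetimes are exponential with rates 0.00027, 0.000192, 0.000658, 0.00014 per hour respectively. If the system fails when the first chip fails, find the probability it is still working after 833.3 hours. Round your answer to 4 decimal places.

The time to first failure is exponential with rate Σλ = 0.00027 + 0.000192 + 0.000658 + 0.00014 = 0.00126.
P(min > 833.3) = e^(−0.00126·833.3) = e^(−1.05) ≈ 0.3500.

0.3500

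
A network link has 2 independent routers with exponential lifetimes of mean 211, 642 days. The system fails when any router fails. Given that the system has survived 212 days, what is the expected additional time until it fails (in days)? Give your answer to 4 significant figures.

First-failure rate Σλ = 1/211 + 1/642 = 0.00629697.
By memorylessness the expected residual is 1/Σλ = 158.807 days, regardless of the 212 already elapsed.

158.8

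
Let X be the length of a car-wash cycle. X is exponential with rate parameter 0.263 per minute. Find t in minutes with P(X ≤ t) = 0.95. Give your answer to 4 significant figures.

Set 1 − e^(−λt) = 0.95, so t = −ln(0.05)/λ = 2.9957/0.263 ≈ 11.3906 minutes.

11.39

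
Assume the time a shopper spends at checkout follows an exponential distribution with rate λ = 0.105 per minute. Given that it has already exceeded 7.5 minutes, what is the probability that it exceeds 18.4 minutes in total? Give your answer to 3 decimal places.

0.318

P(X > s+t | X > s) = e^(−λ(s+t))/e^(−λs) = e^(−λt), independent of s = 7.5.
P(X > 10.9) = e^(−1.1445) ≈ 0.318.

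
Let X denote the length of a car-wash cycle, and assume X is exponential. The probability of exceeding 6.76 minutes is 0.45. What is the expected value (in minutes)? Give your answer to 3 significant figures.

e^(−λ·6.76) = 0.45 ⇒ λ = −ln(0.45)/6.76 = 0.118122.
Mean = 1/λ = 8.46579 minutes.

8.47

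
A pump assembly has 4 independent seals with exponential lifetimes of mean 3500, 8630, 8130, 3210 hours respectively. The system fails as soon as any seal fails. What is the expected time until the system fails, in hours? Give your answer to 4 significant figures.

The first failure time is exponential with rate Σλ_i = 1/3500 + 1/8630 + 1/8130 + 1/3210 = 0.000836117 per hour.
E[min] = 1/Σλ = 1/0.000836117 = 1196.01 hours.

1196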